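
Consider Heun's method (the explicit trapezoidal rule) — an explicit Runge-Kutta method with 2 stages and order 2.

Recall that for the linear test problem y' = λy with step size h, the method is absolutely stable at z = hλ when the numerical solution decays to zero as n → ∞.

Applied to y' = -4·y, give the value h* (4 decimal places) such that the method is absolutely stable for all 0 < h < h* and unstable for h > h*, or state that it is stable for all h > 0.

(-2.0000,0); λ=-4 ⇒ h* = 0.5000.

On y'=λy, z=hλ:
  order 2, 2-stage ⇒ R(z)=1+z+z^2/2
  (e.g. R(-0.45)=0.65125, |R|=0.65125)

Boundary: |R(x)|=1, x<0.
x=-0.45: |R|=0.6512
|R(-1.77)|=0.7964 |R(-1.42)|=0.5882 |R(-0.97)|=0.5005
Bisect:
  x_lo=-2.7590 |R|=2.0470  x_hi=-0.2838 |R|=0.7565
  mid=-1.52137 |R|=0.63591 →hi
  mid=-2.14017 |R|=1.14999 →lo
  mid=-1.83077 |R|=0.84509 →hi
  mid=-1.98547 |R|=0.98557 →hi
  mid=-2.06282 |R|=1.06479 →lo
  mid=-2.02414 |R|=1.02443 →lo
  mid=-2.00480 |R|=1.00482 →lo
  mid=-1.99513 |R|=0.99515 →hi
  mid=-1.99997 |R|=0.99997 →hi
  mid=-2.00239 |R|=1.00239 →lo
  ...
  [-2.00012,-1.99997] ⇒ x*=-2.0000
Interval (-2.0000, 0).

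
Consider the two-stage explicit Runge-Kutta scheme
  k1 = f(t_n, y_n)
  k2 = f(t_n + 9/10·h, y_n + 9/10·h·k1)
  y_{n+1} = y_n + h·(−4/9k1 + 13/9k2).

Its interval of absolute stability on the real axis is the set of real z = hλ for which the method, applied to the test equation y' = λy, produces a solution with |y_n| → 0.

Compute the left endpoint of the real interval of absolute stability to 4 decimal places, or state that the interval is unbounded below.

On y'=λy, z=hλ:
  k1=λy_n ⇒ h·k1=z·y_n;  k2=λ(1+9/10z)y_n ⇒ h·k2=z(1+9/10z)y_n
  y_{n+1}/y_n = 1 − 4/9z + 13/9z(1+9/10z) = 1 + z + 13/10z²
  Hence R(z) = 1 + z + 13/10z².

Solve |R(x)|<1 on ℝ⁻.
x=-0.37: |R|=0.8080
R=1: x+13/10x²=0 ⇒ x=−10/13=-0.7692; min R=1−1/(4·13/10)=0.8077>−1
Confirm numerically:
  x=-0.631: |R|=0.88661 <1
  x=-0.456: |R|=0.81432 <1
  x=-0.383: |R|=0.80770 <1
  x=-0.374: |R|=0.80784 <1
  x=-1.040: |R|=1.36608 >1
  x=-0.979: |R|=1.26697 >1
  x=-0.809: |R|=1.04183 >1
Stable set (-0.7692, 0).

z* = -0.7692.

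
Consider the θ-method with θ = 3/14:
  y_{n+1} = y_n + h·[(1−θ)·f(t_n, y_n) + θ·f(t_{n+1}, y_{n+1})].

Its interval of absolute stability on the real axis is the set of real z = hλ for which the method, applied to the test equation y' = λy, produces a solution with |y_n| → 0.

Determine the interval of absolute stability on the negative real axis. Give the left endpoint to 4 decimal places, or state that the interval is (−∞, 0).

On y'=λy, z=hλ:
  y_{n+1} = y_n + z·[11/14·y_n + 3/14·y_{n+1}] ⇒ (1 − 3/14z)y_{n+1} = (1 + 11/14z)y_n
  R(z) = (1 + 11/14z)/(1 − 3/14z).

Need |R(x)|<1, x<0.
x=-1.45: |R|=0.1063
R=−1: 1+11/14x = −1+3/14x ⇒ -4/7x=2 ⇒ x=2/(-4/7)=-3.5000
Confirm numerically:
  x=-3.007: |R|=0.82868 <1
  x=-2.656: |R|=0.69264 <1
  x=-1.849: |R|=0.32430 <1
  x=-3.940: |R|=1.13633 >1
  x=-3.651: |R|=1.04841 >1
Interval (-3.5000, 0).

z∈(-3.5000,0).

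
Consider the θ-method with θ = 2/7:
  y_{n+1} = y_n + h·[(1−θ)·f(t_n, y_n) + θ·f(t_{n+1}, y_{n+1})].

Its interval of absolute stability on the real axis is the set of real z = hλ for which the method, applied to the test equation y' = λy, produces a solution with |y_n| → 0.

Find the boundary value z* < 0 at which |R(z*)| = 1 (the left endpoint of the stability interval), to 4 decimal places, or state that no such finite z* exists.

z* = -4.6667.

On y'=λy, z=hλ:
  y_{n+1} = y_n + z·[5/7·y_n + 2/7·y_{n+1}] ⇒ (1 − 2/7z)y_{n+1} = (1 + 5/7z)y_n
  ⇒ R(z) = (1 + 5/7z)/(1 − 2/7z).

Find x<0 with |R(x)|<1.
x=-0.82: |R|=0.3356
R=−1: 1+5/7x = −1+2/7x ⇒ -3/7x=2 ⇒ x=2/(-3/7)=-4.6667
Confirm numerically:
  x=-4.027: |R|=0.87253 <1
  x=-2.601: |R|=0.49213 <1
  x=-2.433: |R|=0.43528 <1
  x=-2.133: |R|=0.32532 <1
  x=-5.259: |R|=1.10144 >1
  x=-5.061: |R|=1.06909 >1
So |R|<1 on (-4.6667, 0).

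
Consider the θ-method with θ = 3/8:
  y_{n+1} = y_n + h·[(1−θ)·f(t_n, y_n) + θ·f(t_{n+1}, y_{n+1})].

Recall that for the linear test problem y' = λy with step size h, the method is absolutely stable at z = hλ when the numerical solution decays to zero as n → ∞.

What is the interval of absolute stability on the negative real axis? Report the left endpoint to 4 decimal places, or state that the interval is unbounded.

z∈(-8.0000,0).

On y'=λy, z=hλ:
  y_{n+1} = y_n + z·[5/8·y_n + 3/8·y_{n+1}] ⇒ (1 − 3/8z)y_{n+1} = (1 + 5/8z)y_n
  Hence R(z) = (1 + 5/8z)/(1 − 3/8z).

Boundary: |R(x)|=1, x<0.
x=-1: |R|=0.2727
R=−1: 1+5/8x = −1+3/8x ⇒ -1/4x=2 ⇒ x=2/(-1/4)=-8.0000
Confirm numerically:
  x=-6.769: |R|=0.91303 <1
  x=-5.094: |R|=0.75037 <1
  x=-3.599: |R|=0.53173 <1
  x=-8.437: |R|=1.02624 >1
  x=-8.376: |R|=1.02270 >1
So |R|<1 on (-8.0000, 0).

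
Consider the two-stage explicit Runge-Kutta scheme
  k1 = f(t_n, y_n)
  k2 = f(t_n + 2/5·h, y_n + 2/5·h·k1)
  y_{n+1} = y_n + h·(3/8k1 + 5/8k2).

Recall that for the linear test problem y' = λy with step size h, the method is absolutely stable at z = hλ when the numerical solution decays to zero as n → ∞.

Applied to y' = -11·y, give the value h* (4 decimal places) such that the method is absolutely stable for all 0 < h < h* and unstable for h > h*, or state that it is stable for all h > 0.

On y'=λy, z=hλ:
  k1=λy_n ⇒ h·k1=z·y_n;  k2=λ(1+2/5z)y_n ⇒ h·k2=z(1+2/5z)y_n
  y_{n+1}/y_n = 1 + 3/8z + 5/8z(1+2/5z) = 1 + z + 1/4z²
  R(z) = 1 + z + 1/4z².

Find x<0 with |R(x)|<1.
x=-0.76: |R|=0.3844
R=1: x+1/4x²=0 ⇒ x=−4=-4.0000; min R=1−1/(4·1/4)=0.0000>−1
Confirm numerically:
  x=-2.755: |R|=0.14251 <1
  x=-1.731: |R|=0.01809 <1
  x=-1.689: |R|=0.02418 <1
  x=-4.547: |R|=1.62180 >1
  x=-4.261: |R|=1.27803 >1
Interval (-4.0000, 0).

(-4.0000,0); λ=-11 ⇒ h* = (4)/11 = 0.3636.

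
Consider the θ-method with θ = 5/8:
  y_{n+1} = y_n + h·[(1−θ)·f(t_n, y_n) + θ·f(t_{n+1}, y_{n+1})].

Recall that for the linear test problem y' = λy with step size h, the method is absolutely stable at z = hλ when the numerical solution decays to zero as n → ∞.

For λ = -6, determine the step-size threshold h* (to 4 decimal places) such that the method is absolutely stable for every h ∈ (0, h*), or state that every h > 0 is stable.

On y'=λy, z=hλ:
  y_{n+1} = y_n + z·[3/8·y_n + 5/8·y_{n+1}] ⇒ (1 − 5/8z)y_{n+1} = (1 + 3/8z)y_n
  Hence R(z) = (1 + 3/8z)/(1 − 5/8z).

Boundary: |R(x)|=1, x<0.
x=-1.73: |R|=0.1688
x=-2: |R|=0.1111
x=-10: |R|=0.3793
x=-100: |R|=0.5748
θ=5/8≥1/2 ⇒ |1+3/8x|<|1−5/8x| ∀x<0 ⇒ unbounded interval.

interval (−∞, 0). Any h>0 works for λ=-6.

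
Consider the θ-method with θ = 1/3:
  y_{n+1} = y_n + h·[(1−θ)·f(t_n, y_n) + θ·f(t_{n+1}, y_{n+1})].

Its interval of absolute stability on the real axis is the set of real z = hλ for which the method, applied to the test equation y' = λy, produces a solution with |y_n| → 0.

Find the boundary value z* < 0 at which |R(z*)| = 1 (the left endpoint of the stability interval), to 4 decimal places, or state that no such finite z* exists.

With y'=λy (z=hλ):
  y_{n+1} = y_n + z·[2/3·y_n + 1/3·y_{n+1}] ⇒ (1 − 1/3z)y_{n+1} = (1 + 2/3z)y_n
  Hence R(z) = (1 + 2/3z)/(1 − 1/3z).

Need |R(x)|<1, x<0.
x=-1.37: |R|=0.0595
R=−1: 1+2/3x = −1+1/3x ⇒ -1/3x=2 ⇒ x=2/(-1/3)=-6.0000
Confirm numerically:
  x=-3.479: |R|=0.61090 <1
  x=-3.174: |R|=0.54227 <1
  x=-2.584: |R|=0.38825 <1
  x=-6.453: |R|=1.04792 >1
  x=-6.317: |R|=1.03402 >1
Interval (-6.0000, 0).

left endpoint -6.0000.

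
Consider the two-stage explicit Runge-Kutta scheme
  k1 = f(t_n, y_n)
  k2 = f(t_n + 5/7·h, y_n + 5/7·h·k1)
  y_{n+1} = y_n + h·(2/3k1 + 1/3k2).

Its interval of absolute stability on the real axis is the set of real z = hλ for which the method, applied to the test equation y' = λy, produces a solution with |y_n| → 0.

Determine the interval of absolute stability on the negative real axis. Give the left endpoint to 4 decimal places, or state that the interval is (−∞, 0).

Set f=λy, z=hλ:
  k1=λy_n ⇒ h·k1=z·y_n;  k2=λ(1+5/7z)y_n ⇒ h·k2=z(1+5/7z)y_n
  y_{n+1}/y_n = 1 + 2/3z + 1/3z(1+5/7z) = 1 + z + 5/21z²
  Hence R(z) = 1 + z + 5/21z².

Solve |R(x)|<1 on ℝ⁻.
x=-1.43: |R|=0.0569
R=1: x+5/21x²=0 ⇒ x=−21/5=-4.2000; min R=1−1/(4·5/21)=-0.0500>−1
Confirm numerically:
  x=-4.127: |R|=0.92827 <1
  x=-2.743: |R|=0.04844 <1
  x=-2.408: |R|=0.02741 <1
  x=-2.216: |R|=0.04680 <1
  x=-4.623: |R|=1.46560 >1
  x=-4.285: |R|=1.08672 >1
Interval (-4.2000, 0).

(-4.2000, 0).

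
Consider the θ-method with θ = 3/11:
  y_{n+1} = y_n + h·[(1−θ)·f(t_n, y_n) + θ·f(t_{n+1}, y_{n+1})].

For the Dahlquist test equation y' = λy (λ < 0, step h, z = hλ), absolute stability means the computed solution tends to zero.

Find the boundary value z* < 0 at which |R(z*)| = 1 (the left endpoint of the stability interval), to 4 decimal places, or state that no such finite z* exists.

Set f=λy, z=hλ:
  y_{n+1} = y_n + z·[8/11·y_n + 3/11·y_{n+1}] ⇒ (1 − 3/11z)y_{n+1} = (1 + 8/11z)y_n
  so R(z) = (1 + 8/11z)/(1 − 3/11z).

Need |R(x)|<1, x<0.
x=-1.51: |R|=0.0695
R=−1: 1+8/11x = −1+3/11x ⇒ -5/11x=2 ⇒ x=2/(-5/11)=-4.4000
Confirm numerically:
  x=-4.131: |R|=0.94250 <1
  x=-3.703: |R|=0.84237 <1
  x=-3.416: |R|=0.76845 <1
  x=-2.886: |R|=0.61492 <1
  x=-4.837: |R|=1.08565 >1
  x=-4.803: |R|=1.07930 >1
  x=-4.777: |R|=1.07441 >1
Stable set (-4.4000, 0).

left endpoint -4.4000.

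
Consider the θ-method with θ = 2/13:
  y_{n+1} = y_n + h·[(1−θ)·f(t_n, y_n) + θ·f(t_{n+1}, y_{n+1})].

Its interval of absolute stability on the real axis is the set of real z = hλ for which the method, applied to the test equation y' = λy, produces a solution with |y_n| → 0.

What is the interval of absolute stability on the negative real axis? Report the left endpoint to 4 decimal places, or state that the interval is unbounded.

Set f=λy, z=hλ:
  y_{n+1} = y_n + z·[11/13·y_n + 2/13·y_{n+1}] ⇒ (1 − 2/13z)y_{n+1} = (1 + 11/13z)y_n
  so R(z) = (1 + 11/13z)/(1 − 2/13z).

Need |R(x)|<1, x<0.
x=-1.39: |R|=0.1451
R=−1: 1+11/13x = −1+2/13x ⇒ -9/13x=2 ⇒ x=2/(-9/13)=-2.8889
Confirm numerically:
  x=-2.527: |R|=0.81960 <1
  x=-2.354: |R|=0.72815 <1
  x=-1.587: |R|=0.27557 <1
  x=-3.344: |R|=1.20805 >1
  x=-3.210: |R|=1.14882 >1
Interval (-2.8889, 0).

(-2.8889, 0).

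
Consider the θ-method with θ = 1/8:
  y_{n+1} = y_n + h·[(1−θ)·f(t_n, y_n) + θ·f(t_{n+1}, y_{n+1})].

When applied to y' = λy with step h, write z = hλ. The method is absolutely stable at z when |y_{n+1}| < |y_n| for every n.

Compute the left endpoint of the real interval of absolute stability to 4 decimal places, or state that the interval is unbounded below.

left endpoint -2.6667.

With y'=λy (z=hλ):
  y_{n+1} = y_n + z·[7/8·y_n + 1/8·y_{n+1}] ⇒ (1 − 1/8z)y_{n+1} = (1 + 7/8z)y_n
  Hence R(z) = (1 + 7/8z)/(1 − 1/8z).

Find x<0 with |R(x)|<1.
x=-1.76: |R|=0.4426
R=−1: 1+7/8x = −1+1/8x ⇒ -3/4x=2 ⇒ x=2/(-3/4)=-2.6667
Confirm numerically:
  x=-2.574: |R|=0.94742 <1
  x=-2.277: |R|=0.77250 <1
  x=-1.922: |R|=0.54969 <1
  x=-1.887: |R|=0.52685 <1
  x=-3.029: |R|=1.19712 >1
  x=-2.900: |R|=1.12844 >1
Interval (-2.6667, 0).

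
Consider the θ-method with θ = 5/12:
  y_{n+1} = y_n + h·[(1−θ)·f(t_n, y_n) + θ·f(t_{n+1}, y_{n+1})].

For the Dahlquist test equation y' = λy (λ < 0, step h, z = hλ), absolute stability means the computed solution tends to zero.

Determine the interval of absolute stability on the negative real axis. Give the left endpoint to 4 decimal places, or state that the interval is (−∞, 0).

(-12.0000, 0).

Set f=λy, z=hλ:
  y_{n+1} = y_n + z·[7/12·y_n + 5/12·y_{n+1}] ⇒ (1 − 5/12z)y_{n+1} = (1 + 7/12z)y_n
  so R(z) = (1 + 7/12z)/(1 − 5/12z).

Need |R(x)|<1, x<0.
x=-0.88: |R|=0.3561
R=−1: 1+7/12x = −1+5/12x ⇒ -1/6x=2 ⇒ x=2/(-1/6)=-12.0000
Confirm numerically:
  x=-11.551: |R|=0.98713 <1
  x=-11.135: |R|=0.97444 <1
  x=-10.363: |R|=0.94870 <1
  x=-8.269: |R|=0.86012 <1
  x=-12.326: |R|=1.00886 >1
  x=-12.266: |R|=1.00725 >1
So |R|<1 on (-12.0000, 0).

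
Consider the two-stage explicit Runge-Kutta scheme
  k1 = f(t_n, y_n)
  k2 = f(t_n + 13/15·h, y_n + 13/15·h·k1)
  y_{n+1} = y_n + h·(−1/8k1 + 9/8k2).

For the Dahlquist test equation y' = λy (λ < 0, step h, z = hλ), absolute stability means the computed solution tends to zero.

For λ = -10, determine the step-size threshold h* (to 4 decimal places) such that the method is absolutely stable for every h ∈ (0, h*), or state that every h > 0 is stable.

With y'=λy (z=hλ):
  k1=λy_n ⇒ h·k1=z·y_n;  k2=λ(1+13/15z)y_n ⇒ h·k2=z(1+13/15z)y_n
  y_{n+1}/y_n = 1 − 1/8z + 9/8z(1+13/15z) = 1 + z + 39/40z²
  Hence R(z) = 1 + z + 39/40z².

Solve |R(x)|<1 on ℝ⁻.
x=-0.87: |R|=0.8680
R=1: x+39/40x²=0 ⇒ x=−40/39=-1.0256; min R=1−1/(4·39/40)=0.7436>−1
Confirm numerically:
  x=-0.888: |R|=0.88083 <1
  x=-0.726: |R|=0.78790 <1
  x=-0.635: |R|=0.75814 <1
  x=-1.351: |R|=1.42857 >1
  x=-1.286: |R|=1.32645 >1
  x=-1.132: |R|=1.11739 >1
Stable set (-1.0256, 0).

(-1.0256,0); λ=-10 ⇒ h* = (40/39)/10 = 0.1026.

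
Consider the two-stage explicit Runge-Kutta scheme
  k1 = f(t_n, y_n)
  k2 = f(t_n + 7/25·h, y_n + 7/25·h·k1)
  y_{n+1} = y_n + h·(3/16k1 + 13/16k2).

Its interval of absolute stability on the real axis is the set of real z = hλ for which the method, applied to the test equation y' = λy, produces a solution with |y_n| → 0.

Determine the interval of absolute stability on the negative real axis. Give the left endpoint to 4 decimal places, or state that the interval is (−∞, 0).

(-4.3956, 0).

On y'=λy, z=hλ:
  k1=λy_n ⇒ h·k1=z·y_n;  k2=λ(1+7/25z)y_n ⇒ h·k2=z(1+7/25z)y_n
  y_{n+1}/y_n = 1 + 3/16z + 13/16z(1+7/25z) = 1 + z + 91/400z²
  Hence R(z) = 1 + z + 91/400z².

Find x<0 with |R(x)|<1.
x=-1.01: |R|=0.2221
R=1: x+91/400x²=0 ⇒ x=−400/91=-4.3956; min R=1−1/(4·91/400)=-0.0989>−1
Confirm numerically:
  x=-3.922: |R|=0.57742 <1
  x=-3.815: |R|=0.49609 <1
  x=-2.455: |R|=0.08385 <1
  x=-4.887: |R|=1.54633 >1
  x=-4.647: |R|=1.26577 >1
Stable set (-4.3956, 0).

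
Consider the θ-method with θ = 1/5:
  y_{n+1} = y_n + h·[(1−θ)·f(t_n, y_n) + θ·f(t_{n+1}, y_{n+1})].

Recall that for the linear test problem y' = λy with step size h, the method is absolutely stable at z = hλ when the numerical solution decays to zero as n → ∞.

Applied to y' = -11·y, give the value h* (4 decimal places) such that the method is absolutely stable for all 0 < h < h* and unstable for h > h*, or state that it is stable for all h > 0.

(-3.3333,0); λ=-11 ⇒ h* = (10/3)/11 = 0.3030.

With y'=λy (z=hλ):
  y_{n+1} = y_n + z·[4/5·y_n + 1/5·y_{n+1}] ⇒ (1 − 1/5z)y_{n+1} = (1 + 4/5z)y_n
  R(z) = (1 + 4/5z)/(1 − 1/5z).

Need |R(x)|<1, x<0.
x=-1.39: |R|=0.0876
R=−1: 1+4/5x = −1+1/5x ⇒ -3/5x=2 ⇒ x=2/(-3/5)=-3.3333
Confirm numerically:
  x=-3.175: |R|=0.94190 <1
  x=-1.585: |R|=0.20349 <1
  x=-1.481: |R|=0.14257 <1
  x=-3.844: |R|=1.17322 >1
  x=-3.827: |R|=1.16778 >1
Interval (-3.3333, 0).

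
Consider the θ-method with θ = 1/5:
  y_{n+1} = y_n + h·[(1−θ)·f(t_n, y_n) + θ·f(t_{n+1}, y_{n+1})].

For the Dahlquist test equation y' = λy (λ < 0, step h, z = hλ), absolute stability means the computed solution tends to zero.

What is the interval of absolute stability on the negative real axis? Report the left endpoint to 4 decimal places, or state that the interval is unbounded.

Set f=λy, z=hλ:
  y_{n+1} = y_n + z·[4/5·y_n + 1/5·y_{n+1}] ⇒ (1 − 1/5z)y_{n+1} = (1 + 4/5z)y_n
  R(z) = (1 + 4/5z)/(1 − 1/5z).

Find x<0 with |R(x)|<1.
x=-1.62: |R|=0.2236
R=−1: 1+4/5x = −1+1/5x ⇒ -3/5x=2 ⇒ x=2/(-3/5)=-3.3333
Confirm numerically:
  x=-1.914: |R|=0.38415 <1
  x=-1.756: |R|=0.29959 <1
  x=-1.635: |R|=0.23210 <1
  x=-3.623: |R|=1.10078 >1
  x=-3.421: |R|=1.03123 >1
  x=-3.365: |R|=1.01136 >1
So |R|<1 on (-3.3333, 0).

(-3.3333, 0).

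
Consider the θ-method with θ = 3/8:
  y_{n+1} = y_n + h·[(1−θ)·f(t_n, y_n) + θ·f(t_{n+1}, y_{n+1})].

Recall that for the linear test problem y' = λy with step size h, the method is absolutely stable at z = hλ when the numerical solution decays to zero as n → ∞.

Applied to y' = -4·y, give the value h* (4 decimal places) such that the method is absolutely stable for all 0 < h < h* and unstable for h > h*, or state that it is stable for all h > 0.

(-8.0000,0); λ=-4 ⇒ h* = (8)/4 = 2.0000.

Test eqn y'=λy, z=hλ:
  y_{n+1} = y_n + z·[5/8·y_n + 3/8·y_{n+1}] ⇒ (1 − 3/8z)y_{n+1} = (1 + 5/8z)y_n
  so R(z) = (1 + 5/8z)/(1 − 3/8z).

Find x<0 with |R(x)|<1.
x=-1.73: |R|=0.0493
R=−1: 1+5/8x = −1+3/8x ⇒ -1/4x=2 ⇒ x=2/(-1/4)=-8.0000
Confirm numerically:
  x=-7.015: |R|=0.93217 <1
  x=-5.534: |R|=0.79953 <1
  x=-5.008: |R|=0.74010 <1
  x=-3.470: |R|=0.50788 <1
  x=-8.297: |R|=1.01806 >1
  x=-8.161: |R|=1.00991 >1
  x=-8.029: |R|=1.00181 >1
So |R|<1 on (-8.0000, 0).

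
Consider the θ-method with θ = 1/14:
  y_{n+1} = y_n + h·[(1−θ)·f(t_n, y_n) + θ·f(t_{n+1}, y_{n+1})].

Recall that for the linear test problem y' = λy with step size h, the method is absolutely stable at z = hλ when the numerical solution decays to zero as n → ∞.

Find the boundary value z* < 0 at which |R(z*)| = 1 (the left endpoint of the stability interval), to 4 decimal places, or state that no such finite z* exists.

Set f=λy, z=hλ:
  y_{n+1} = y_n + z·[13/14·y_n + 1/14·y_{n+1}] ⇒ (1 − 1/14z)y_{n+1} = (1 + 13/14z)y_n
  Hence R(z) = (1 + 13/14z)/(1 − 1/14z).

Boundary: |R(x)|=1, x<0.
x=-1.58: |R|=0.4198
R=−1: 1+13/14x = −1+1/14x ⇒ -6/7x=2 ⇒ x=2/(-6/7)=-2.3333
Confirm numerically:
  x=-2.142: |R|=0.85776 <1
  x=-1.864: |R|=0.64498 <1
  x=-1.767: |R|=0.56897 <1
  x=-0.938: |R|=0.12090 <1
  x=-2.932: |R|=1.42429 >1
  x=-2.901: |R|=1.40305 >1
  x=-2.611: |R|=1.20059 >1
Interval (-2.3333, 0).

z* = -2.3333.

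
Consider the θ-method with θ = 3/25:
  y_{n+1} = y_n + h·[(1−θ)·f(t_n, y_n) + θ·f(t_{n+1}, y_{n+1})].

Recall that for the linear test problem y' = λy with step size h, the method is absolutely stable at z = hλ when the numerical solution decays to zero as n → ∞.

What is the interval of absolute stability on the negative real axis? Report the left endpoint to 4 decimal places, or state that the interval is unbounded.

(-2.6316, 0).

On y'=λy, z=hλ:
  y_{n+1} = y_n + z·[22/25·y_n + 3/25·y_{n+1}] ⇒ (1 − 3/25z)y_{n+1} = (1 + 22/25z)y_n
  R(z) = (1 + 22/25z)/(1 − 3/25z).

Find x<0 with |R(x)|<1.
x=-1.61: |R|=0.3493
R=−1: 1+22/25x = −1+3/25x ⇒ -19/25x=2 ⇒ x=2/(-19/25)=-2.6316
Confirm numerically:
  x=-2.267: |R|=0.78218 <1
  x=-1.804: |R|=0.48297 <1
  x=-1.426: |R|=0.21764 <1
  x=-1.360: |R|=0.16919 <1
  x=-3.184: |R|=1.30377 >1
  x=-2.721: |R|=1.05123 >1
So |R|<1 on (-2.6316, 0).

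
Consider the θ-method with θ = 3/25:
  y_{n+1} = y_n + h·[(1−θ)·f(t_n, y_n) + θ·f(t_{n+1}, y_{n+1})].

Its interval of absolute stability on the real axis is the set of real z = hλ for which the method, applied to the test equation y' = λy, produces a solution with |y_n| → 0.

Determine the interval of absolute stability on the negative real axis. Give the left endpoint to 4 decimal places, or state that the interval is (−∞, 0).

Set f=λy, z=hλ:
  y_{n+1} = y_n + z·[22/25·y_n + 3/25·y_{n+1}] ⇒ (1 − 3/25z)y_{n+1} = (1 + 22/25z)y_n
  R(z) = (1 + 22/25z)/(1 − 3/25z).

Boundary: |R(x)|=1, x<0.
x=-1.47: |R|=0.2496
R=−1: 1+22/25x = −1+3/25x ⇒ -19/25x=2 ⇒ x=2/(-19/25)=-2.6316
Confirm numerically:
  x=-2.429: |R|=0.88079 <1
  x=-2.031: |R|=0.63300 <1
  x=-1.711: |R|=0.41954 <1
  x=-1.704: |R|=0.41472 <1
  x=-2.997: |R|=1.20426 >1
  x=-2.983: |R|=1.19668 >1
So |R|<1 on (-2.6316, 0).

(-2.6316, 0).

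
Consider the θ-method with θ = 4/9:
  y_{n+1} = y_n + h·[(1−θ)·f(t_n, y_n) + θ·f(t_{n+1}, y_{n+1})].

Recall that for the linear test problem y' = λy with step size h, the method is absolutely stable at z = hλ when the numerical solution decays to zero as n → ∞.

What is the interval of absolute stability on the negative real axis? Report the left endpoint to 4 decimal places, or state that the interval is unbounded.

On y'=λy, z=hλ:
  y_{n+1} = y_n + z·[5/9·y_n + 4/9·y_{n+1}] ⇒ (1 − 4/9z)y_{n+1} = (1 + 5/9z)y_n
  Hence R(z) = (1 + 5/9z)/(1 − 4/9z).

Solve |R(x)|<1 on ℝ⁻.
x=-0.83: |R|=0.3937
R=−1: 1+5/9x = −1+4/9x ⇒ -1/9x=2 ⇒ x=2/(-1/9)=-18.0000
Confirm numerically:
  x=-12.464: |R|=0.90594 <1
  x=-8.044: |R|=0.75821 <1
  x=-7.561: |R|=0.73400 <1
  x=-7.322: |R|=0.72111 <1
  x=-18.560: |R|=1.00673 >1
  x=-18.388: |R|=1.00470 >1
  x=-18.128: |R|=1.00157 >1
Interval (-18.0000, 0).

z∈(-18.0000,0).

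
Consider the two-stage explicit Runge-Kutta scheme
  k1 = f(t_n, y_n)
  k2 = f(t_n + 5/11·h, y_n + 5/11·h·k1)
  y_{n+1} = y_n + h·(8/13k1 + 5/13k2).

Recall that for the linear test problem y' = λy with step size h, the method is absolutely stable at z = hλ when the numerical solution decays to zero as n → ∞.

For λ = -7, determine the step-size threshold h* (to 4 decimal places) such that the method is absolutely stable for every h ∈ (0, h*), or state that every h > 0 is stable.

With y'=λy (z=hλ):
  k1=λy_n ⇒ h·k1=z·y_n;  k2=λ(1+5/11z)y_n ⇒ h·k2=z(1+5/11z)y_n
  y_{n+1}/y_n = 1 + 8/13z + 5/13z(1+5/11z) = 1 + z + 25/143z²
  ⇒ R(z) = 1 + z + 25/143z².

Boundary: |R(x)|=1, x<0.
x=-0.6: |R|=0.4629
R=1: x+25/143x²=0 ⇒ x=−143/25=-5.7200; min R=1−1/(4·25/143)=-0.4300>−1
Confirm numerically:
  x=-4.535: |R|=0.06049 <1
  x=-4.202: |R|=0.11515 <1
  x=-3.832: |R|=0.26483 <1
  x=-6.318: |R|=1.66052 >1
  x=-5.840: |R|=1.12252 >1
  x=-5.828: |R|=1.11004 >1
Stable set (-5.7200, 0).

(-5.7200,0); λ=-7 ⇒ h* = (143/25)/7 = 0.8171.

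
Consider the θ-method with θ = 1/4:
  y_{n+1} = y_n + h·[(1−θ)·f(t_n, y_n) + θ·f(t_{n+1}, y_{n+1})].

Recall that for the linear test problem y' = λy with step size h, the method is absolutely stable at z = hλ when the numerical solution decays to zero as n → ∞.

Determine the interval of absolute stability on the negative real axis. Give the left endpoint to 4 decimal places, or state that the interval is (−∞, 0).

z∈(-4.0000,0).

Test eqn y'=λy, z=hλ:
  y_{n+1} = y_n + z·[3/4·y_n + 1/4·y_{n+1}] ⇒ (1 − 1/4z)y_{n+1} = (1 + 3/4z)y_n
  ⇒ R(z) = (1 + 3/4z)/(1 − 1/4z).

Boundary: |R(x)|=1, x<0.
x=-1.28: |R|=0.0303
R=−1: 1+3/4x = −1+1/4x ⇒ -1/2x=2 ⇒ x=2/(-1/2)=-4.0000
Confirm numerically:
  x=-3.291: |R|=0.80551 <1
  x=-2.430: |R|=0.51166 <1
  x=-2.170: |R|=0.40681 <1
  x=-1.791: |R|=0.23709 <1
  x=-4.508: |R|=1.11942 >1
  x=-4.170: |R|=1.04162 >1
  x=-4.062: |R|=1.01538 >1
Interval (-4.0000, 0).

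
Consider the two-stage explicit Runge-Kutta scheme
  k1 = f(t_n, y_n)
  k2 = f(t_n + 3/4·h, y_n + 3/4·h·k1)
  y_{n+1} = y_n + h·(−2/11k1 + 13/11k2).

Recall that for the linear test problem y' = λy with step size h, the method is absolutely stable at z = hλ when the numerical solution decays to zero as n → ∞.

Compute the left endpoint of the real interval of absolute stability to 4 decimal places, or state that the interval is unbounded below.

left endpoint -1.1282.

With y'=λy (z=hλ):
  k1=λy_n ⇒ h·k1=z·y_n;  k2=λ(1+3/4z)y_n ⇒ h·k2=z(1+3/4z)y_n
  y_{n+1}/y_n = 1 − 2/11z + 13/11z(1+3/4z) = 1 + z + 39/44z²
  so R(z) = 1 + z + 39/44z².

Need |R(x)|<1, x<0.
x=-0.93: |R|=0.8366
R=1: x+39/44x²=0 ⇒ x=−44/39=-1.1282; min R=1−1/(4·39/44)=0.7179>−1
Confirm numerically:
  x=-1.020: |R|=0.90217 <1
  x=-1.013: |R|=0.89656 <1
  x=-0.748: |R|=0.74792 <1
  x=-1.380: |R|=1.30799 >1
  x=-1.237: |R|=1.11929 >1
Interval (-1.1282, 0).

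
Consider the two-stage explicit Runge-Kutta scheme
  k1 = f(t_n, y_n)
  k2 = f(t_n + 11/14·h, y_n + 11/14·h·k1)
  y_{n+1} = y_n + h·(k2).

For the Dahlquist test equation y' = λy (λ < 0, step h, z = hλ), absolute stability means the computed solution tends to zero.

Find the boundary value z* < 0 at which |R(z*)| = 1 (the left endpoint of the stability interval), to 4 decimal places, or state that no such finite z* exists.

On y'=λy, z=hλ:
  k1=λy_n ⇒ h·k1=z·y_n;  k2=λ(1+11/14z)y_n ⇒ h·k2=z(1+11/14z)y_n
  y_{n+1}/y_n = 1 + z(1+11/14z) = 1 + z + 11/14z²
  R(z) = 1 + z + 11/14z².

Boundary: |R(x)|=1, x<0.
x=-0.4: |R|=0.7257
R=1: x+11/14x²=0 ⇒ x=−14/11=-1.2727; min R=1−1/(4·11/14)=0.6818>−1
Confirm numerically:
  x=-1.095: |R|=0.84709 <1
  x=-1.017: |R|=0.79566 <1
  x=-0.677: |R|=0.68312 <1
  x=-0.673: |R|=0.68287 <1
  x=-1.872: |R|=1.88144 >1
  x=-1.428: |R|=1.17422 >1
So |R|<1 on (-1.2727, 0).

z* = -1.2727.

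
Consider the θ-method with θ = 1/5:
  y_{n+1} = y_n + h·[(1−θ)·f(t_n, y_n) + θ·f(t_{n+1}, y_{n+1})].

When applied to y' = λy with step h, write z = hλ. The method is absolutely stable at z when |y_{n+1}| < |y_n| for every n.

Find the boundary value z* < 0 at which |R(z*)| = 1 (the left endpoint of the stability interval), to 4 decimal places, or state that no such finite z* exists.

Test eqn y'=λy, z=hλ:
  y_{n+1} = y_n + z·[4/5·y_n + 1/5·y_{n+1}] ⇒ (1 − 1/5z)y_{n+1} = (1 + 4/5z)y_n
  ⇒ R(z) = (1 + 4/5z)/(1 − 1/5z).

Solve |R(x)|<1 on ℝ⁻.
x=-0.57: |R|=0.4883
R=−1: 1+4/5x = −1+1/5x ⇒ -3/5x=2 ⇒ x=2/(-3/5)=-3.3333
Confirm numerically:
  x=-2.474: |R|=0.65507 <1
  x=-1.920: |R|=0.38728 <1
  x=-1.848: |R|=0.34930 <1
  x=-1.763: |R|=0.30342 <1
  x=-3.797: |R|=1.15812 >1
  x=-3.713: |R|=1.13072 >1
  x=-3.543: |R|=1.07363 >1
So |R|<1 on (-3.3333, 0).

z* = -3.3333.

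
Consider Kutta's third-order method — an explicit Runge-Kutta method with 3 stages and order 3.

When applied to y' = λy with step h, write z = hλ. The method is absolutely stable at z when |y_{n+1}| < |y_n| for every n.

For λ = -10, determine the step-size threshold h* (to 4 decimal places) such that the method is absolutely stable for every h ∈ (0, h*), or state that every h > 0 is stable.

(-2.5127,0); λ=-10 ⇒ h* = 0.2513.

On y'=λy, z=hλ:
  order 3, 3-stage ⇒ R(z)=1+z+z^2/2+z^3/6
  (e.g. R(-1.62)=-0.01639, |R|=0.01639)

Need |R(x)|<1, x<0.
x=-1.62: |R|=0.0164
|R(-2.6)|=1.1493 |R(-2.35)|=0.7517 |R(-1.83)|=0.1770
Bisect:
  x_lo=-2.9931 |R|=1.9827  x_hi=-0.2566 |R|=0.7735
  mid=-1.62482 |R|=0.01973 →hi
  mid=-2.30894 |R|=0.69491 →hi
  mid=-2.65100 |R|=1.24221 →lo
  mid=-2.47997 |R|=0.94691 →hi
  mid=-2.56548 |R|=1.08884 →lo
  mid=-2.52273 |R|=1.01648 →lo
  mid=-2.50135 |R|=0.98136 →hi
  mid=-2.51204 |R|=0.99883 →hi
  mid=-2.51738 |R|=1.00764 →lo
  mid=-2.51471 |R|=1.00323 →lo
  ...
  [-2.51287,-2.51270] ⇒ x*=-2.5127
Interval (-2.5127, 0).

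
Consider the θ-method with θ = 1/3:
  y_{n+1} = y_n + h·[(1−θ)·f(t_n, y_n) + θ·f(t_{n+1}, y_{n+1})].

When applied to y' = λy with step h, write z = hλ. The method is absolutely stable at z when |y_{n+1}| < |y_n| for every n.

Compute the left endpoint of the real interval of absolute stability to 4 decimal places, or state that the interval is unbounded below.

Set f=λy, z=hλ:
  y_{n+1} = y_n + z·[2/3·y_n + 1/3·y_{n+1}] ⇒ (1 − 1/3z)y_{n+1} = (1 + 2/3z)y_n
  so R(z) = (1 + 2/3z)/(1 − 1/3z).

Boundary: |R(x)|=1, x<0.
x=-1.12: |R|=0.1845
R=−1: 1+2/3x = −1+1/3x ⇒ -1/3x=2 ⇒ x=2/(-1/3)=-6.0000
Confirm numerically:
  x=-5.089: |R|=0.88738 <1
  x=-4.391: |R|=0.78230 <1
  x=-4.384: |R|=0.78115 <1
  x=-3.829: |R|=0.68209 <1
  x=-6.478: |R|=1.05043 >1
  x=-6.466: |R|=1.04923 >1
  x=-6.251: |R|=1.02713 >1
Interval (-6.0000, 0).

z* = -6.0000.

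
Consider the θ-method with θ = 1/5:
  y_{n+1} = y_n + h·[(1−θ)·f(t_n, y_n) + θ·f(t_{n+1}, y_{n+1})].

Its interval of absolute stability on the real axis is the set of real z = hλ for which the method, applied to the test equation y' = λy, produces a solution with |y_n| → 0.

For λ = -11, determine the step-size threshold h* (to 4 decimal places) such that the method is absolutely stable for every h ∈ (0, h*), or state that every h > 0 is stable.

(-3.3333,0); λ=-11 ⇒ h* = (10/3)/11 = 0.3030.

With y'=λy (z=hλ):
  y_{n+1} = y_n + z·[4/5·y_n + 1/5·y_{n+1}] ⇒ (1 − 1/5z)y_{n+1} = (1 + 4/5z)y_n
  R(z) = (1 + 4/5z)/(1 − 1/5z).

Solve |R(x)|<1 on ℝ⁻.
x=-1.77: |R|=0.3072
R=−1: 1+4/5x = −1+1/5x ⇒ -3/5x=2 ⇒ x=2/(-3/5)=-3.3333
Confirm numerically:
  x=-3.063: |R|=0.89942 <1
  x=-2.509: |R|=0.67066 <1
  x=-2.398: |R|=0.62071 <1
  x=-1.493: |R|=0.14970 <1
  x=-3.679: |R|=1.11948 >1
  x=-3.626: |R|=1.10179 >1
  x=-3.575: |R|=1.08455 >1
Stable set (-3.3333, 0).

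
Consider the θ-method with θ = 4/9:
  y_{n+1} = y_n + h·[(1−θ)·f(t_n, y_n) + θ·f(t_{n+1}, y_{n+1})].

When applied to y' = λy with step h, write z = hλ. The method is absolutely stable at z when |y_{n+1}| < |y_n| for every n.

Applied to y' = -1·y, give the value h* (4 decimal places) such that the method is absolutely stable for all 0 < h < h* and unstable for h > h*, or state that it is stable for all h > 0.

With y'=λy (z=hλ):
  y_{n+1} = y_n + z·[5/9·y_n + 4/9·y_{n+1}] ⇒ (1 − 4/9z)y_{n+1} = (1 + 5/9z)y_n
  so R(z) = (1 + 5/9z)/(1 − 4/9z).

Find x<0 with |R(x)|<1.
x=-0.35: |R|=0.6971
R=−1: 1+5/9x = −1+4/9x ⇒ -1/9x=2 ⇒ x=2/(-1/9)=-18.0000
Confirm numerically:
  x=-16.502: |R|=0.98003 <1
  x=-16.349: |R|=0.97781 <1
  x=-10.603: |R|=0.85612 <1
  x=-9.033: |R|=0.80132 <1
  x=-18.575: |R|=1.00690 >1
  x=-18.284: |R|=1.00346 >1
  x=-18.054: |R|=1.00066 >1
Stable set (-18.0000, 0).

(-18.0000,0); λ=-1 ⇒ h* = (18)/1 = 18.0000.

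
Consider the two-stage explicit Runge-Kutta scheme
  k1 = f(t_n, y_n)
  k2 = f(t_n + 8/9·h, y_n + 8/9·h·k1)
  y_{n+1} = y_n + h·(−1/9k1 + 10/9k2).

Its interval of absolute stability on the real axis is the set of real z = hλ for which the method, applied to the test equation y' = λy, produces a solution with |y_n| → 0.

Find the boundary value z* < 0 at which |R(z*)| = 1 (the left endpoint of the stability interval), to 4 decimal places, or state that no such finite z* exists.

left endpoint -1.0125.

Set f=λy, z=hλ:
  k1=λy_n ⇒ h·k1=z·y_n;  k2=λ(1+8/9z)y_n ⇒ h·k2=z(1+8/9z)y_n
  y_{n+1}/y_n = 1 − 1/9z + 10/9z(1+8/9z) = 1 + z + 80/81z²
  ⇒ R(z) = 1 + z + 80/81z².

Solve |R(x)|<1 on ℝ⁻.
x=-0.57: |R|=0.7509
R=1: x+80/81x²=0 ⇒ x=−81/80=-1.0125; min R=1−1/(4·80/81)=0.7469>−1
Confirm numerically:
  x=-0.535: |R|=0.74769 <1
  x=-0.525: |R|=0.74722 <1
  x=-0.440: |R|=0.75121 <1
  x=-1.595: |R|=1.91762 >1
  x=-1.339: |R|=1.43179 >1
Interval (-1.0125, 0).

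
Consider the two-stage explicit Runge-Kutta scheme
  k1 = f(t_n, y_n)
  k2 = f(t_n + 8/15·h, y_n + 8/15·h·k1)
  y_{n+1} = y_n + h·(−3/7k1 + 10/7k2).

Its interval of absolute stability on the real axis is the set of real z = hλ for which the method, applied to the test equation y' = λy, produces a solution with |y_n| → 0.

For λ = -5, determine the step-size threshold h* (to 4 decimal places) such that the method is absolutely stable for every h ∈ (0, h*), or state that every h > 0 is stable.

Test eqn y'=λy, z=hλ:
  k1=λy_n ⇒ h·k1=z·y_n;  k2=λ(1+8/15z)y_n ⇒ h·k2=z(1+8/15z)y_n
  y_{n+1}/y_n = 1 − 3/7z + 10/7z(1+8/15z) = 1 + z + 16/21z²
  Hence R(z) = 1 + z + 16/21z².

Boundary: |R(x)|=1, x<0.
x=-1.6: |R|=1.3505
R=1: x+16/21x²=0 ⇒ x=−21/16=-1.3125; min R=1−1/(4·16/21)=0.6719>−1
Confirm numerically:
  x=-1.246: |R|=0.93687 <1
  x=-0.973: |R|=0.74832 <1
  x=-0.887: |R|=0.71244 <1
  x=-0.729: |R|=0.67591 <1
  x=-1.743: |R|=1.57170 >1
  x=-1.553: |R|=1.28457 >1
Interval (-1.3125, 0).

(-1.3125,0); λ=-5 ⇒ h* = (21/16)/5 = 0.2625.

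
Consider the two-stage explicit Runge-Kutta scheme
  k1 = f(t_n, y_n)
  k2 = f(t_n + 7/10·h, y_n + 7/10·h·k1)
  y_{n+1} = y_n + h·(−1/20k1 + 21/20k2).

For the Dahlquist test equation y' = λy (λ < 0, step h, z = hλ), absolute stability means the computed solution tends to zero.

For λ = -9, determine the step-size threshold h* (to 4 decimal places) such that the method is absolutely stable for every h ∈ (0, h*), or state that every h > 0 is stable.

(-1.3605,0); λ=-9 ⇒ h* = (200/147)/9 = 0.1512.

On y'=λy, z=hλ:
  k1=λy_n ⇒ h·k1=z·y_n;  k2=λ(1+7/10z)y_n ⇒ h·k2=z(1+7/10z)y_n
  y_{n+1}/y_n = 1 − 1/20z + 21/20z(1+7/10z) = 1 + z + 147/200z²
  R(z) = 1 + z + 147/200z².

Need |R(x)|<1, x<0.
x=-0.75: |R|=0.6634
R=1: x+147/200x²=0 ⇒ x=−200/147=-1.3605; min R=1−1/(4·147/200)=0.6599>−1
Confirm numerically:
  x=-1.289: |R|=0.93222 <1
  x=-1.250: |R|=0.89844 <1
  x=-1.083: |R|=0.77907 <1
  x=-0.983: |R|=0.72722 <1
  x=-1.755: |R|=1.50882 >1
  x=-1.471: |R|=1.11942 >1
Interval (-1.3605, 0).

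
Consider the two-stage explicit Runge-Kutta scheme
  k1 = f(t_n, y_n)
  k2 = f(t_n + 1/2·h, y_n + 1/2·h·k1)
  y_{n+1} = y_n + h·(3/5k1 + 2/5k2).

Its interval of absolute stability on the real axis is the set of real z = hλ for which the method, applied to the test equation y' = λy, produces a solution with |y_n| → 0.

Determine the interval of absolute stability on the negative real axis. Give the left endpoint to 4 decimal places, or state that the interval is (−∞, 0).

(-5.0000, 0).

Set f=λy, z=hλ:
  k1=λy_n ⇒ h·k1=z·y_n;  k2=λ(1+1/2z)y_n ⇒ h·k2=z(1+1/2z)y_n
  y_{n+1}/y_n = 1 + 3/5z + 2/5z(1+1/2z) = 1 + z + 1/5z²
  Hence R(z) = 1 + z + 1/5z².

Solve |R(x)|<1 on ℝ⁻.
x=-1.26: |R|=0.0575
R=1: x+1/5x²=0 ⇒ x=−5=-5.0000; min R=1−1/(4·1/5)=-0.2500>−1
Confirm numerically:
  x=-3.216: |R|=0.14747 <1
  x=-3.163: |R|=0.16209 <1
  x=-2.670: |R|=0.24422 <1
  x=-2.055: |R|=0.21040 <1
  x=-5.493: |R|=1.54161 >1
  x=-5.191: |R|=1.19830 >1
  x=-5.093: |R|=1.09473 >1
Interval (-5.0000, 0).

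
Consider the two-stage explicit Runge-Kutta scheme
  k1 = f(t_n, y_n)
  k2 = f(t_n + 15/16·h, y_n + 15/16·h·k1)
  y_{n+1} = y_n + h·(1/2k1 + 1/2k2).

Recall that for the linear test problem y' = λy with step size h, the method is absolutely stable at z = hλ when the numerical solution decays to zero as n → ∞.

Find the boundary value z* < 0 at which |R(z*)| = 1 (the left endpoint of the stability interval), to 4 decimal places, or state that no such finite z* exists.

With y'=λy (z=hλ):
  k1=λy_n ⇒ h·k1=z·y_n;  k2=λ(1+15/16z)y_n ⇒ h·k2=z(1+15/16z)y_n
  y_{n+1}/y_n = 1 + 1/2z + 1/2z(1+15/16z) = 1 + z + 15/32z²
  ⇒ R(z) = 1 + z + 15/32z².

Solve |R(x)|<1 on ℝ⁻.
x=-1.77: |R|=0.6985
R=1: x+15/32x²=0 ⇒ x=−32/15=-2.1333; min R=1−1/(4·15/32)=0.4667>−1
Confirm numerically:
  x=-2.067: |R|=0.93573 <1
  x=-1.894: |R|=0.78752 <1
  x=-1.447: |R|=0.53447 <1
  x=-2.699: |R|=1.71566 >1
  x=-2.643: |R|=1.63143 >1
  x=-2.188: |R|=1.05607 >1
Interval (-2.1333, 0).

left endpoint -2.1333.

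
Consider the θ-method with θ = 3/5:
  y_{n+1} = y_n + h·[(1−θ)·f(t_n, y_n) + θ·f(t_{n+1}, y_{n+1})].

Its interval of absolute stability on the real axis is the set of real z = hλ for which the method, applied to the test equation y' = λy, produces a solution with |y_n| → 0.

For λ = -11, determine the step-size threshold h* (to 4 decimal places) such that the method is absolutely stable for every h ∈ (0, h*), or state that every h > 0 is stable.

With y'=λy (z=hλ):
  y_{n+1} = y_n + z·[2/5·y_n + 3/5·y_{n+1}] ⇒ (1 − 3/5z)y_{n+1} = (1 + 2/5z)y_n
  R(z) = (1 + 2/5z)/(1 − 3/5z).

Need |R(x)|<1, x<0.
x=-1.15: |R|=0.3195
x=-2: |R|=0.0909
x=-10: |R|=0.4286
x=-100: |R|=0.6393
θ=3/5≥1/2 ⇒ |1+2/5x|<|1−3/5x| ∀x<0 ⇒ unbounded interval.

interval (−∞, 0). Any h>0 works for λ=-11.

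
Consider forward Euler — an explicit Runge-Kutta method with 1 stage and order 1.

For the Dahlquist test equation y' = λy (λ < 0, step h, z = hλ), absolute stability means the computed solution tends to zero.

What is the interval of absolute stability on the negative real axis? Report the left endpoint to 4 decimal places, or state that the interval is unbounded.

z∈(-2.0000,0).

On y'=λy, z=hλ:
  order 1, 1-stage ⇒ R(z)=1+z
  (e.g. R(-0.47)=0.53000, |R|=0.53000)

Need |R(x)|<1, x<0.
x=-0.47: |R|=0.5300
|R(-1.26)|=0.2600 |R(-1.01)|=0.0100 |R(-0.85)|=0.1500
Bisect:
  x_lo=-2.4444 |R|=1.4444  x_hi=-0.0832 |R|=0.9168
  mid=-1.26383 |R|=0.26383 →hi
  mid=-1.85412 |R|=0.85412 →hi
  mid=-2.14926 |R|=1.14926 →lo
  mid=-2.00169 |R|=1.00169 →lo
  mid=-1.92791 |R|=0.92791 →hi
  mid=-1.96480 |R|=0.96480 →hi
  mid=-1.98325 |R|=0.98325 →hi
  ...
  [-2.00011,-1.99996] ⇒ x*=-2.0000
Interval (-2.0000, 0).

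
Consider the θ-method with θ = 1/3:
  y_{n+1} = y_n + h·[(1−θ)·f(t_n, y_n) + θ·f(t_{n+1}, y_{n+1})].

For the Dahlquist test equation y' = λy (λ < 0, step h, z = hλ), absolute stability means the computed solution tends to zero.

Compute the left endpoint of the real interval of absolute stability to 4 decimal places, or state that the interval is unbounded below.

left endpoint -6.0000.

With y'=λy (z=hλ):
  y_{n+1} = y_n + z·[2/3·y_n + 1/3·y_{n+1}] ⇒ (1 − 1/3z)y_{n+1} = (1 + 2/3z)y_n
  so R(z) = (1 + 2/3z)/(1 − 1/3z).

Need |R(x)|<1, x<0.
x=-1.62: |R|=0.0519
R=−1: 1+2/3x = −1+1/3x ⇒ -1/3x=2 ⇒ x=2/(-1/3)=-6.0000
Confirm numerically:
  x=-5.699: |R|=0.96540 <1
  x=-4.855: |R|=0.85423 <1
  x=-3.095: |R|=0.52338 <1
  x=-6.207: |R|=1.02248 >1
  x=-6.084: |R|=1.00925 >1
Stable set (-6.0000, 0).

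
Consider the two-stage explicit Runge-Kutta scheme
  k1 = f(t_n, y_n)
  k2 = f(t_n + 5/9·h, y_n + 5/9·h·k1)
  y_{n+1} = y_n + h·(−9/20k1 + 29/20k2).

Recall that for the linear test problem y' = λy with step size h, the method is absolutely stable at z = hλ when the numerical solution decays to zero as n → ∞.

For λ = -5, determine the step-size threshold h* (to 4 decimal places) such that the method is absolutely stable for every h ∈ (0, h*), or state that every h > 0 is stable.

(-1.2414,0); λ=-5 ⇒ h* = (36/29)/5 = 0.2483.

Test eqn y'=λy, z=hλ:
  k1=λy_n ⇒ h·k1=z·y_n;  k2=λ(1+5/9z)y_n ⇒ h·k2=z(1+5/9z)y_n
  y_{n+1}/y_n = 1 − 9/20z + 29/20z(1+5/9z) = 1 + z + 29/36z²
  Hence R(z) = 1 + z + 29/36z².

Find x<0 with |R(x)|<1.
x=-0.34: |R|=0.7531
R=1: x+29/36x²=0 ⇒ x=−36/29=-1.2414; min R=1−1/(4·29/36)=0.6897>−1
Confirm numerically:
  x=-1.212: |R|=0.97132 <1
  x=-1.036: |R|=0.82860 <1
  x=-0.977: |R|=0.79193 <1
  x=-0.809: |R|=0.71822 <1
  x=-1.792: |R|=1.79485 >1
  x=-1.749: |R|=1.71520 >1
  x=-1.590: |R|=1.44653 >1
Interval (-1.2414, 0).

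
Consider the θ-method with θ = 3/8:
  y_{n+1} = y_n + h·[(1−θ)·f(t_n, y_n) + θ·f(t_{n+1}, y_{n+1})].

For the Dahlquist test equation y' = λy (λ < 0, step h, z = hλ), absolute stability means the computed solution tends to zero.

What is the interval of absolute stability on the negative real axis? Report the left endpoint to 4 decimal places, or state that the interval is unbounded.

z∈(-8.0000,0).

Test eqn y'=λy, z=hλ:
  y_{n+1} = y_n + z·[5/8·y_n + 3/8·y_{n+1}] ⇒ (1 − 3/8z)y_{n+1} = (1 + 5/8z)y_n
  R(z) = (1 + 5/8z)/(1 − 3/8z).

Need |R(x)|<1, x<0.
x=-1.46: |R|=0.0565
R=−1: 1+5/8x = −1+3/8x ⇒ -1/4x=2 ⇒ x=2/(-1/4)=-8.0000
Confirm numerically:
  x=-6.100: |R|=0.85551 <1
  x=-4.018: |R|=0.60287 <1
  x=-3.531: |R|=0.51928 <1
  x=-3.529: |R|=0.51891 <1
  x=-8.394: |R|=1.02375 >1
  x=-8.386: |R|=1.02328 >1
  x=-8.280: |R|=1.01705 >1
Interval (-8.0000, 0).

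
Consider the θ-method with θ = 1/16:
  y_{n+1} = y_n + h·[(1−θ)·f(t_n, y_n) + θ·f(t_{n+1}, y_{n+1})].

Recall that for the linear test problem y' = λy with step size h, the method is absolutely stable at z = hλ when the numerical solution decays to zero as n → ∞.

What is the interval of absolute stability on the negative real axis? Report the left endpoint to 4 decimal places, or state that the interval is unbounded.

With y'=λy (z=hλ):
  y_{n+1} = y_n + z·[15/16·y_n + 1/16·y_{n+1}] ⇒ (1 − 1/16z)y_{n+1} = (1 + 15/16z)y_n
  Hence R(z) = (1 + 15/16z)/(1 − 1/16z).

Boundary: |R(x)|=1, x<0.
x=-1.19: |R|=0.1076
R=−1: 1+15/16x = −1+1/16x ⇒ -7/8x=2 ⇒ x=2/(-7/8)=-2.2857
Confirm numerically:
  x=-1.926: |R|=0.71907 <1
  x=-1.879: |R|=0.68153 <1
  x=-1.681: |R|=0.52118 <1
  x=-1.485: |R|=0.35888 <1
  x=-2.566: |R|=1.21135 >1
  x=-2.421: |R|=1.10282 >1
Stable set (-2.2857, 0).

(-2.2857, 0).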